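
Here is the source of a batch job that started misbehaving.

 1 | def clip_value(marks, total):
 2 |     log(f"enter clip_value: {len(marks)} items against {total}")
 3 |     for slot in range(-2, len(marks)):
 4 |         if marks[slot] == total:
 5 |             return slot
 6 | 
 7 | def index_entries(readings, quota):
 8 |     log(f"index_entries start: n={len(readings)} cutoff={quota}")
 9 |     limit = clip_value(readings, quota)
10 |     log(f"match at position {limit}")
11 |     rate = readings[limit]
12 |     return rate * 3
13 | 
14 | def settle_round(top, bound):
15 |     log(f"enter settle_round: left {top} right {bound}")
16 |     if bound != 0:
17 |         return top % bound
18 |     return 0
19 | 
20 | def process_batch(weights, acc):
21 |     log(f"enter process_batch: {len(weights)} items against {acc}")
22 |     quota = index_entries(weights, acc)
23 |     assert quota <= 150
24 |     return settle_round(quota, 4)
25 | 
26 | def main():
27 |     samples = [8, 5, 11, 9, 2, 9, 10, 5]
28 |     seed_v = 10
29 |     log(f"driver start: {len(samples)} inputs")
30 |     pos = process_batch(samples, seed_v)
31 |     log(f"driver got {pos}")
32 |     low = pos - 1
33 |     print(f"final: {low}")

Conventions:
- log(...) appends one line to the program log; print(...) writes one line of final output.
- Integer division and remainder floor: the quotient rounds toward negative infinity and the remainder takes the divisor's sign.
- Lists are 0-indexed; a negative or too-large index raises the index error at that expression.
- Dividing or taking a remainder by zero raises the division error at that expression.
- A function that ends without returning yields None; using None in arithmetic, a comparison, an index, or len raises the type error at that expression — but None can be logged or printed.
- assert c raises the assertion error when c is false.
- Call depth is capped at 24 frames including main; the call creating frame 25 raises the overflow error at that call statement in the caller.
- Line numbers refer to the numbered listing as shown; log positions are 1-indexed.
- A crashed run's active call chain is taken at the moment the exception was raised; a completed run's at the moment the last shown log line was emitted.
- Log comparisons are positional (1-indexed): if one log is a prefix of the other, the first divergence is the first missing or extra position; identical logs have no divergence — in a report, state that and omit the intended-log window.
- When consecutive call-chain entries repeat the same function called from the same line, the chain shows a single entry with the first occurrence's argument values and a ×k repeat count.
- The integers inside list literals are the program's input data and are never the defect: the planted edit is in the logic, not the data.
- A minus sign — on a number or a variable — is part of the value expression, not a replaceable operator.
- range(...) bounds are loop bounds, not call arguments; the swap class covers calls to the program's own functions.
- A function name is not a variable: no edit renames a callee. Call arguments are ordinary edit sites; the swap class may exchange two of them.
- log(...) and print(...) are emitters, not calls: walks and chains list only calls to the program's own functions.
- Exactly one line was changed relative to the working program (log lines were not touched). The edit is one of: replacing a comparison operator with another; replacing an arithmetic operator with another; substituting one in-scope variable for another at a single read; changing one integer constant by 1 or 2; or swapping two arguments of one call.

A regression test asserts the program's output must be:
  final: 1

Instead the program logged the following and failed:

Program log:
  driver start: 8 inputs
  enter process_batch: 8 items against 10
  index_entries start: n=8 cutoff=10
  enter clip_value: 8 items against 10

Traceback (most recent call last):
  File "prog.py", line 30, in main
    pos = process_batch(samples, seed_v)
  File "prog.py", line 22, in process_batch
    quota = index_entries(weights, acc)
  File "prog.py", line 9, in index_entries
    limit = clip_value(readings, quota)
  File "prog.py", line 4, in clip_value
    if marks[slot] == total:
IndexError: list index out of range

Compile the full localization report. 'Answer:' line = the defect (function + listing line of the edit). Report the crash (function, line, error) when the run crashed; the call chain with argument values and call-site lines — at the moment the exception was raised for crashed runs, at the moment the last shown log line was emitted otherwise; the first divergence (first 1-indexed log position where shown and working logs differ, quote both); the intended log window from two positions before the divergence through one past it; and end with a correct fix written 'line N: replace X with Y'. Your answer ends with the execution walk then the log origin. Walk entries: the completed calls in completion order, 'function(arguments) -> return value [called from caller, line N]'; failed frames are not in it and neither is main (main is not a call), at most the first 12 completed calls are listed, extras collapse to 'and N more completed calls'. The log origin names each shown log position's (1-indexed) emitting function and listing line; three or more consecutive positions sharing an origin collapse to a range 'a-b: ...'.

Answer: the defect is in clip_value at line 3.
Key fact: The log ends early — 4 lines, where the working version next logs 'match at position 6'.
Crash: clip_value, line 4, IndexError.
Call chain: main -> process_batch([8, 5, 11, 9, 2, 9, 10, 5], 10) (called at line 30) -> index_entries([8, 5, 11, 9, 2, 9, 10, 5], 10) (called at line 22) -> clip_value([8, 5, 11, 9, 2, 9, 10, 5], 10) (called at line 9).
First divergence: position 5 (shown log ended at 4 lines; the working version continues: 'match at position 6').
Intended log window:
  3: index_entries start: n=8 cutoff=10
  4: enter clip_value: 8 items against 10
  5: match at position 6
  6: enter settle_round: left 30 right 4
Execution walk:
  (no call completed)
Log origin:
  1: from main, line 29
  2: from process_batch, line 21
  3: from index_entries, line 8
  4: from clip_value, line 2
A correct fix: line 3: replace `-2` with `0`.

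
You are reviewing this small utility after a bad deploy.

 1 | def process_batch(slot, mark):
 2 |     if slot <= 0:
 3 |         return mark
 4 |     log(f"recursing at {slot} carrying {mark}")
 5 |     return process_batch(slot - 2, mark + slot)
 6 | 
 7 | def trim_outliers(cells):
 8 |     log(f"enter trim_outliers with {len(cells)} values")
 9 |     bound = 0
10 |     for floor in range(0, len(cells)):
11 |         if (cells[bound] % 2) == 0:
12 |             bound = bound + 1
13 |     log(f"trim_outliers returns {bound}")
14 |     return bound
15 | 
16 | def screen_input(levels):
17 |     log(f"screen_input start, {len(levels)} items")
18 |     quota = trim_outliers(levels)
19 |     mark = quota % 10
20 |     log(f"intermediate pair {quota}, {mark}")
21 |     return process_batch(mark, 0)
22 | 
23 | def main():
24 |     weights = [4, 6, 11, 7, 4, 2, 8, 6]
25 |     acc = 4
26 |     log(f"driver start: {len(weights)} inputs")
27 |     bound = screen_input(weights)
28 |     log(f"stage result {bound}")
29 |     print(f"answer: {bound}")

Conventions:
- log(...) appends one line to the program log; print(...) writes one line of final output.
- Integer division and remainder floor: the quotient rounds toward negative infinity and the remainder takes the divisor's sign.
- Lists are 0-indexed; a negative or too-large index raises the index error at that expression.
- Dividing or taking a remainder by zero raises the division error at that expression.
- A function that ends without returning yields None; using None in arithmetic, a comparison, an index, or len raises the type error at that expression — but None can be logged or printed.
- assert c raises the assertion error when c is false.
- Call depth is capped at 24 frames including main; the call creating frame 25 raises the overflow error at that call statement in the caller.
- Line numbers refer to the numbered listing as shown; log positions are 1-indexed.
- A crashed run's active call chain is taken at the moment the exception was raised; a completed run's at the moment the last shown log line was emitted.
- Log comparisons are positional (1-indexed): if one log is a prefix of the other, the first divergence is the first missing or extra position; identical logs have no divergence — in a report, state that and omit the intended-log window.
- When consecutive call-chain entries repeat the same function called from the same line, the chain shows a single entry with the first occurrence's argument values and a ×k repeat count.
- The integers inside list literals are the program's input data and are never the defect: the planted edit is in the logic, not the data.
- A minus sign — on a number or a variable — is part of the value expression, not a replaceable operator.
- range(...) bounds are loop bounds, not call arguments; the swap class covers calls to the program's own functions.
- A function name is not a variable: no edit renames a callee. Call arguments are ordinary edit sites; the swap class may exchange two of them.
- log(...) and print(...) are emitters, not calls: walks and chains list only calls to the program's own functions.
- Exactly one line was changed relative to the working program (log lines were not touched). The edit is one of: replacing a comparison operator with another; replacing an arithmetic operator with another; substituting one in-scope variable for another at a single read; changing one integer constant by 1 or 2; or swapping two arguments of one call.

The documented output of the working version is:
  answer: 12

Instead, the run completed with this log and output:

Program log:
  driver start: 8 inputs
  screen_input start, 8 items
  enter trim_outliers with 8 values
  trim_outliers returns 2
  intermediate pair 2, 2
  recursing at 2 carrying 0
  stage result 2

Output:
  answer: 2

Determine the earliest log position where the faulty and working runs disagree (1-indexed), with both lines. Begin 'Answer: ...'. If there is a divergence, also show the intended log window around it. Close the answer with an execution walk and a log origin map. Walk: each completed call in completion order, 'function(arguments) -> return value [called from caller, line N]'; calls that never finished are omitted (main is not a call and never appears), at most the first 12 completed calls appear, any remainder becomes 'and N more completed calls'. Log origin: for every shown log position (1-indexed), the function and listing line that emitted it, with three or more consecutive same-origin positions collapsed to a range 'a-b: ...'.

Answer: at position 4 the run shows 'trim_outliers returns 2' where the working version logs 'trim_outliers returns 6'.
Intended log window:
  2: screen_input start, 8 items
  3: enter trim_outliers with 8 values
  4: trim_outliers returns 6
  5: intermediate pair 6, 6
Execution walk:
  trim_outliers([4, 6, 11, 7, 4, 2, 8, 6]) -> 2  [called from screen_input, line 18]
  process_batch(0, 2) -> 2  [called from process_batch, line 5]
  process_batch(2, 0) -> 2  [called from screen_input, line 21]
  screen_input([4, 6, 11, 7, 4, 2, 8, 6]) -> 2  [called from main, line 27]
Log origin:
  1 — main, line 26
  2 — screen_input, line 17
  3 — trim_outliers, line 8
  4 — trim_outliers, line 13
  5 — screen_input, line 20
  6 — process_batch, line 4
  7 — main, line 28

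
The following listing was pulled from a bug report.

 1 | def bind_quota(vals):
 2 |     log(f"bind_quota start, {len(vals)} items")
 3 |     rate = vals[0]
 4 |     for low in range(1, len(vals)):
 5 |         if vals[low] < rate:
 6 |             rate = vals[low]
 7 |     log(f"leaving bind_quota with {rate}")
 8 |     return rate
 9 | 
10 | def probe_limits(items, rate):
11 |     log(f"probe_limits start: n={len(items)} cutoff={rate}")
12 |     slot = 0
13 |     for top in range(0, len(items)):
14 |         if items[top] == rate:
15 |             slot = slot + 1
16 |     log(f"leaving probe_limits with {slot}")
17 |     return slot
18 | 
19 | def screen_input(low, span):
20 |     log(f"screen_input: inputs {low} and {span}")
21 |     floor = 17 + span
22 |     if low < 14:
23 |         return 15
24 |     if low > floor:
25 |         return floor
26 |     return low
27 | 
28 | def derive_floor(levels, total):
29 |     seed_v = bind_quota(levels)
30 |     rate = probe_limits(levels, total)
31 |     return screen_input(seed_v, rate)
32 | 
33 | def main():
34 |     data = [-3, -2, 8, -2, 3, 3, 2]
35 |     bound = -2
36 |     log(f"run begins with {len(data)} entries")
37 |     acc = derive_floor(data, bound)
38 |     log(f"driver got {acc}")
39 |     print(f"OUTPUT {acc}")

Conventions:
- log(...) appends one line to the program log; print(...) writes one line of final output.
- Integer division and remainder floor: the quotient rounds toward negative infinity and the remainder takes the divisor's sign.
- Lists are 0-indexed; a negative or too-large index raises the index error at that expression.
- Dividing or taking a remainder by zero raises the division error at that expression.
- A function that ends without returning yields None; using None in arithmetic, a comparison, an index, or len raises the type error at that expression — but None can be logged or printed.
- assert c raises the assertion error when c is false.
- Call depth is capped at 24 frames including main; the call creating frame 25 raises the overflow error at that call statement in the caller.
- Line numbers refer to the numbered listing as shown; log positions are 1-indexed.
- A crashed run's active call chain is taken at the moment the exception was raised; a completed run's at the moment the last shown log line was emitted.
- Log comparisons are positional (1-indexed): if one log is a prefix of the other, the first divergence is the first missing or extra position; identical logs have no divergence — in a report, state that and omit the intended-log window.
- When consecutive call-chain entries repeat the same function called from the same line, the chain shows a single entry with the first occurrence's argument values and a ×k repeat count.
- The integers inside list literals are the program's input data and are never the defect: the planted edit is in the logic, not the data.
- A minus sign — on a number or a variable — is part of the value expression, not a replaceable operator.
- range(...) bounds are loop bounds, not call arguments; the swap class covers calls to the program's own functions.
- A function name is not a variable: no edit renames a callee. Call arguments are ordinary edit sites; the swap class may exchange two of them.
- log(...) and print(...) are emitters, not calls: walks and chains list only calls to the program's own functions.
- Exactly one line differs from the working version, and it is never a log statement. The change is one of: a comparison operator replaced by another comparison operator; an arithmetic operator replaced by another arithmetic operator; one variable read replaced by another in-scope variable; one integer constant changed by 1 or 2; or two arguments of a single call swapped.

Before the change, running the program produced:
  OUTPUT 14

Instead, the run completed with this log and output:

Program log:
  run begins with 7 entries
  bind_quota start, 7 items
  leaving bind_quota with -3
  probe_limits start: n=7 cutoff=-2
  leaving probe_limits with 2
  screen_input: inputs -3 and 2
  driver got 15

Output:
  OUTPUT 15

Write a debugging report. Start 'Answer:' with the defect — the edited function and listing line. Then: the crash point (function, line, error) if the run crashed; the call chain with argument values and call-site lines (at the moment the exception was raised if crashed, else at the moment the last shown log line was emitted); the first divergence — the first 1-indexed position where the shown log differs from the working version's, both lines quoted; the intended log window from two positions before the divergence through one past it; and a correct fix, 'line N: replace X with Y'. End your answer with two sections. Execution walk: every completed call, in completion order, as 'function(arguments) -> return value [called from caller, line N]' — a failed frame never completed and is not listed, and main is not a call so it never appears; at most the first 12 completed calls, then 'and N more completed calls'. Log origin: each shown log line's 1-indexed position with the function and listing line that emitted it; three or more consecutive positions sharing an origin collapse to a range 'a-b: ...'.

Answer: the defect is in screen_input at line 23.
The tell: The earliest visible damage is log position 7 — 'driver got 15' rather than the intended 'driver got 14'.
Call chain: main.
First divergence: at position 7 the run shows 'driver got 15' where the working version logs 'driver got 14'.
Intended log window:
  5: leaving probe_limits with 2
  6: screen_input: inputs -3 and 2
  7: driver got 14
Execution walk:
  bind_quota([-3, -2, 8, -2, 3, 3, 2]) -> -3  [called from derive_floor, line 29]
  probe_limits([-3, -2, 8, -2, 3, 3, 2], -2) -> 2  [called from derive_floor, line 30]
  screen_input(-3, 2) -> 15  [called from derive_floor, line 31]
  derive_floor([-3, -2, 8, -2, 3, 3, 2], -2) -> 15  [called from main, line 37]
Origin of each log line:
  1: logged in main at line 36
  2: logged in bind_quota at line 2
  3: logged in bind_quota at line 7
  4: logged in probe_limits at line 11
  5: logged in probe_limits at line 16
  6: logged in screen_input at line 20
  7: logged in main at line 38
A correct fix: line 23: replace `15` with `14`.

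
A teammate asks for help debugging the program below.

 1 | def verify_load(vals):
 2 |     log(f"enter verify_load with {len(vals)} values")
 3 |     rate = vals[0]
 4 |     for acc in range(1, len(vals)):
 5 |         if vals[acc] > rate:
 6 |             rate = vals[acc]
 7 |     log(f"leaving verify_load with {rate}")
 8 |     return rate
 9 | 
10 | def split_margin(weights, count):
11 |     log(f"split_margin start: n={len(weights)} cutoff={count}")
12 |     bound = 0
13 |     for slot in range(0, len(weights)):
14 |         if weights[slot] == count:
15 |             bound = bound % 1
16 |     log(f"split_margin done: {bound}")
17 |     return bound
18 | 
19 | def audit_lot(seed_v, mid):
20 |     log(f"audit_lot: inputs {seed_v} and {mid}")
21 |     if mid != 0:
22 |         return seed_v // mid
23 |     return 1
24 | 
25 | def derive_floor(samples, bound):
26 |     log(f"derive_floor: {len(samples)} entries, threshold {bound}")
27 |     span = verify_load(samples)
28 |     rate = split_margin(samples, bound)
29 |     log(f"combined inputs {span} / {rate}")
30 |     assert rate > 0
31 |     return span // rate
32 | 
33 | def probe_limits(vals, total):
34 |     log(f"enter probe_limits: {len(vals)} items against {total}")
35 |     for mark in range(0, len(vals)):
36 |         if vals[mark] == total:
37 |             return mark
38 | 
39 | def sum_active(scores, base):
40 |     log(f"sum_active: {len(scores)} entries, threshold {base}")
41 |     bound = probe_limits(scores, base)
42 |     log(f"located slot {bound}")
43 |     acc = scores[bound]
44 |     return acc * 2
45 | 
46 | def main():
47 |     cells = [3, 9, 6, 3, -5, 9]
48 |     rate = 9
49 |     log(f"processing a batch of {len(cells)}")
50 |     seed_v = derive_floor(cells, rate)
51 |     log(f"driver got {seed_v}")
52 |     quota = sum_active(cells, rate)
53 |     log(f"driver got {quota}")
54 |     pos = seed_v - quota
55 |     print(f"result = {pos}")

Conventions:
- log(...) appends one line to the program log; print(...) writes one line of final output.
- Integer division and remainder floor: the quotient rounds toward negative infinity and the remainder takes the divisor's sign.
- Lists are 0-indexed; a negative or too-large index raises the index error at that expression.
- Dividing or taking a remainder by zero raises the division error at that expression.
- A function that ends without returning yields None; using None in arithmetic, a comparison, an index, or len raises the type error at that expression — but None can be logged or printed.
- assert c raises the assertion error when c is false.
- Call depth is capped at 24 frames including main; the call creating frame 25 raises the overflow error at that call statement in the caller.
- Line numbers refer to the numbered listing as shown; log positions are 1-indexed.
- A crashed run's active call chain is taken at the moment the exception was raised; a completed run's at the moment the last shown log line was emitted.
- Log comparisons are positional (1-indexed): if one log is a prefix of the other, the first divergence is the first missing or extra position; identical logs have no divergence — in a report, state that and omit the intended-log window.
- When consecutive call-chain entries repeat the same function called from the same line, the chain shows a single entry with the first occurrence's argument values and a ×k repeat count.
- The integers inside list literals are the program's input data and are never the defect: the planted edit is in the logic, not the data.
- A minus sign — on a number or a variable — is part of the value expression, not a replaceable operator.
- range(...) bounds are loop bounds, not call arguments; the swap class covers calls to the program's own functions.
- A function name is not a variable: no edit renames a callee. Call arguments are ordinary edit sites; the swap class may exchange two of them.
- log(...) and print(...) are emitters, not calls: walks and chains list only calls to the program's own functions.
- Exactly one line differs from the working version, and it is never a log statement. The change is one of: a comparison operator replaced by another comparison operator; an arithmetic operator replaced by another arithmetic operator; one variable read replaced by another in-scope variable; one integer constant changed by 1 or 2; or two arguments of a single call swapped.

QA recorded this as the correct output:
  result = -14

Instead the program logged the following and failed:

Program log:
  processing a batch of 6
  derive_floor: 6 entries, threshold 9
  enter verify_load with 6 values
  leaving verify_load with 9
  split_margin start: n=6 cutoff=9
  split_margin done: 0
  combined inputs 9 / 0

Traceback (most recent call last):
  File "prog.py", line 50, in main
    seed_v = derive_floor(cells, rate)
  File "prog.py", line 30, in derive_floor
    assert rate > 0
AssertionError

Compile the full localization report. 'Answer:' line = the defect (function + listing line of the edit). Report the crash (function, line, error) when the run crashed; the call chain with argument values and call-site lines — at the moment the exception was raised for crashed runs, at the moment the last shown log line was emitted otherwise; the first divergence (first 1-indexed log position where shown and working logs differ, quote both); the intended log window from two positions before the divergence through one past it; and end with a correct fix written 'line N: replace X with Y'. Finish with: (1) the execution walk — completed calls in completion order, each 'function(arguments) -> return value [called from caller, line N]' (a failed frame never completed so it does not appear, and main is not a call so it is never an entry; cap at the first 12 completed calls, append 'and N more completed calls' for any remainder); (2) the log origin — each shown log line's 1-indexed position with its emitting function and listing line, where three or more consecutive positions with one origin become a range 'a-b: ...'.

Answer: the defect is in split_margin at line 15.
Core observation: Everything matches until log position 6, which reads 'split_margin done: 0' in place of 'split_margin done: 2'.
Crash: derive_floor, line 30, AssertionError.
Call chain: main -> derive_floor([3, 9, 6, 3, -5, 9], 9) (called at line 50).
First divergence: position 6 — shown 'split_margin done: 0', intended 'split_margin done: 2'.
Intended log window:
  4: leaving verify_load with 9
  5: split_margin start: n=6 cutoff=9
  6: split_margin done: 2
  7: combined inputs 9 / 2
Execution walk:
  verify_load([3, 9, 6, 3, -5, 9]) -> 9  [called from derive_floor, line 27]
  split_margin([3, 9, 6, 3, -5, 9], 9) -> 0  [called from derive_floor, line 28]
Origin of each log line:
  1: emitted by main (line 49)
  2: emitted by derive_floor (line 26)
  3: emitted by verify_load (line 2)
  4: emitted by verify_load (line 7)
  5: emitted by split_margin (line 11)
  6: emitted by split_margin (line 16)
  7: emitted by derive_floor (line 29)
A correct fix: line 15: replace `%` with `+`.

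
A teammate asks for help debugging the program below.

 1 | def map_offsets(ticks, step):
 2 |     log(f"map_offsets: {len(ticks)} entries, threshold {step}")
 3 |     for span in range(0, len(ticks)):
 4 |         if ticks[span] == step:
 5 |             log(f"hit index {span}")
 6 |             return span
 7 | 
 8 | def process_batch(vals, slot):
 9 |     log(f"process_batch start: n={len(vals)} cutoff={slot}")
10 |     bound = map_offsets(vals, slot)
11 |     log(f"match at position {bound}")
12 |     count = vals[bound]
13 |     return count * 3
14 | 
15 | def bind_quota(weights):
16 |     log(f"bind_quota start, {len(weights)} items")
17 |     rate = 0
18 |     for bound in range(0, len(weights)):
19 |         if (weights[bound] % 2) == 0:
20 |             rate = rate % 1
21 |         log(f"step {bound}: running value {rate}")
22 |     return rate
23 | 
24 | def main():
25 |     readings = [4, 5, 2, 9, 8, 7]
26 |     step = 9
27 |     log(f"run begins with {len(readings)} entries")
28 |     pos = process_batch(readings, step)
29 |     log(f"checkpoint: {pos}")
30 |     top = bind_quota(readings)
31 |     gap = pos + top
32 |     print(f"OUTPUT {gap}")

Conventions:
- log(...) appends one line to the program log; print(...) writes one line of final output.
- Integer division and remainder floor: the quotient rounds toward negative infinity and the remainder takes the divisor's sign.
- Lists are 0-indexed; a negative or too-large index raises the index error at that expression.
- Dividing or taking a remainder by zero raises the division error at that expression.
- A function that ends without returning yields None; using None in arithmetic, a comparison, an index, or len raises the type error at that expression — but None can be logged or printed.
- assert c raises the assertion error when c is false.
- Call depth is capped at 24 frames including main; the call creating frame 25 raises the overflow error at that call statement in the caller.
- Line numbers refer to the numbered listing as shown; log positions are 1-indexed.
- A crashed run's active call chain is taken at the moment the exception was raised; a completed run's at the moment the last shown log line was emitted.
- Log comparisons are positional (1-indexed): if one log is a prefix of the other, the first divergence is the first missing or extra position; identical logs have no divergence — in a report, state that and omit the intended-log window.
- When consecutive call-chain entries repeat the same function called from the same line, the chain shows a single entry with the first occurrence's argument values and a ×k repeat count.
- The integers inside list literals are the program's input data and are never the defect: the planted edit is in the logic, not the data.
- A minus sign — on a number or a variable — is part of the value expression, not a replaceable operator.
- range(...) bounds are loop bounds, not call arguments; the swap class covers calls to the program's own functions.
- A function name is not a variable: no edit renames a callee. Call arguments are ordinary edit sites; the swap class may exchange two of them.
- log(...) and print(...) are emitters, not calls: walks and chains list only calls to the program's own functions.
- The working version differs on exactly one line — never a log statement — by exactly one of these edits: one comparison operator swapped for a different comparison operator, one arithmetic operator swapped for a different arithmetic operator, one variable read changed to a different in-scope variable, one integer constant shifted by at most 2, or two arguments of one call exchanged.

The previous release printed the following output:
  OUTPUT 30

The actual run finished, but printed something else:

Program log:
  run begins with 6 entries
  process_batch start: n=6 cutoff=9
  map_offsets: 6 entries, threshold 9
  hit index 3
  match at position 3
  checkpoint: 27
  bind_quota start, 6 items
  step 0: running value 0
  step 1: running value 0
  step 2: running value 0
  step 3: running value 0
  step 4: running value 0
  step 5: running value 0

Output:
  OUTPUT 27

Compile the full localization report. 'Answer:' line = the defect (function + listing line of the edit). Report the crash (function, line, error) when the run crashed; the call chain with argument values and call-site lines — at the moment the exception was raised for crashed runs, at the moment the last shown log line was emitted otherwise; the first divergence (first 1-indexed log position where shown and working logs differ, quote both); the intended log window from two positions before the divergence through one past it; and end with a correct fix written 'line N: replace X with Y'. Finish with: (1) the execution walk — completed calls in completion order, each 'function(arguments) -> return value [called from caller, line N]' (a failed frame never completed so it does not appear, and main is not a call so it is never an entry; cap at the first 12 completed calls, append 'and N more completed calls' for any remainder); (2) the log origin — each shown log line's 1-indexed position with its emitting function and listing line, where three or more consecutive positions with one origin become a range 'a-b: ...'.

Answer: the defect is in bind_quota at line 20.
Core observation: Everything matches until log position 8, which reads 'step 0: running value 0' in place of 'step 0: running value 1'.
Call chain: main -> bind_quota([4, 5, 2, 9, 8, 7]) (called at line 30).
First divergence: position 8 — shown 'step 0: running value 0', intended 'step 0: running value 1'.
Intended log window:
  6: checkpoint: 27
  7: bind_quota start, 6 items
  8: step 0: running value 1
  9: step 1: running value 1
Execution walk:
  map_offsets([4, 5, 2, 9, 8, 7], 9) -> 3  [called from process_batch, line 10]
  process_batch([4, 5, 2, 9, 8, 7], 9) -> 27  [called from main, line 28]
  bind_quota([4, 5, 2, 9, 8, 7]) -> 0  [called from main, line 30]
Log line origins:
  1: from main, line 27
  2: from process_batch, line 9
  3: from map_offsets, line 2
  4: from map_offsets, line 5
  5: from process_batch, line 11
  6: from main, line 29
  7: from bind_quota, line 16
  8-13: from bind_quota, line 21
A correct fix: line 20: replace `%` with `+`.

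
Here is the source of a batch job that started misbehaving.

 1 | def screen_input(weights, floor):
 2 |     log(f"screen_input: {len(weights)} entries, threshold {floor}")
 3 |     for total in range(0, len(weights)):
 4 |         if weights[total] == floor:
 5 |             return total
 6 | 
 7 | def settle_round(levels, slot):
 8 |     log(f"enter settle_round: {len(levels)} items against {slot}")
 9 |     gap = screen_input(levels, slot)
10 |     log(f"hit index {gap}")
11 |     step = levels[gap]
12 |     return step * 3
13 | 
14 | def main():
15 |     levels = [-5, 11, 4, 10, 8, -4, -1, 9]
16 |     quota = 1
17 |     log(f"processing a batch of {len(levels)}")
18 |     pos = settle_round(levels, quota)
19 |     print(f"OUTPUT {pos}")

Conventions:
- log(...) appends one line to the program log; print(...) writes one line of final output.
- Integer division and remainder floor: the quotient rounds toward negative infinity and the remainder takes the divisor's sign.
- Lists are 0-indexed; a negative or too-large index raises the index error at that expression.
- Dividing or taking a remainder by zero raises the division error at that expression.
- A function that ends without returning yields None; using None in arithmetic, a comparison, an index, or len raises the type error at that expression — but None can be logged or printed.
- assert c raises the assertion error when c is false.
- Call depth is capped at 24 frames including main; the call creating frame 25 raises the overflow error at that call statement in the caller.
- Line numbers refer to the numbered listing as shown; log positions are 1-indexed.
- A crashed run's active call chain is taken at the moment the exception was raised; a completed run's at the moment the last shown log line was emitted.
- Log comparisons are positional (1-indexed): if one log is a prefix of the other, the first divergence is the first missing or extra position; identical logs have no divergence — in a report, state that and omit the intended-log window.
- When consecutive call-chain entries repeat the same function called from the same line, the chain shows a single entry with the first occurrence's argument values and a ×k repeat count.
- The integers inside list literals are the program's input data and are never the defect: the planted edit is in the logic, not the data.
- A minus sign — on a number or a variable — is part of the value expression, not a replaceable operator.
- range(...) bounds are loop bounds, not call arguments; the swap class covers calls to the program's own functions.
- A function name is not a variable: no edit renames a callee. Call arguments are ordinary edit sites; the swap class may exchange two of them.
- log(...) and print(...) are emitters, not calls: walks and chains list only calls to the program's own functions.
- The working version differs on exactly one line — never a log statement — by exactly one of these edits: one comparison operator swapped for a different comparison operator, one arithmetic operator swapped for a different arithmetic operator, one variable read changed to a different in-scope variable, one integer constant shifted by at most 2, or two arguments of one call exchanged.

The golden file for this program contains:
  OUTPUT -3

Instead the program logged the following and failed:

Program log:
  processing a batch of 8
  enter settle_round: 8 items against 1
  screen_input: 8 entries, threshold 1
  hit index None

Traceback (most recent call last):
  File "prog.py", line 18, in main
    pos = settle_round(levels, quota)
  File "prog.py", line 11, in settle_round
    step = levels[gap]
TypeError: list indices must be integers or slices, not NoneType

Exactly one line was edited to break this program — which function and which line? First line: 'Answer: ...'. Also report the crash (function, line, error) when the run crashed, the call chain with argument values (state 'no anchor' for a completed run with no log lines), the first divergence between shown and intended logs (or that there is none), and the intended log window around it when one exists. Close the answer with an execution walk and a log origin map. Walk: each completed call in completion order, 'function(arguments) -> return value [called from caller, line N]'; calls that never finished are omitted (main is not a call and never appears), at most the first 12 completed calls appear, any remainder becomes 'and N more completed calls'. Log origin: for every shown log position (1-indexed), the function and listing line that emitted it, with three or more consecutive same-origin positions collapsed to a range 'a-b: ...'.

Answer: the defect is in main at line 16.
The tell: The log first diverges at position 2: the faulty run prints 'enter settle_round: 8 items against 1' where the working version prints 'enter settle_round: 8 items against -1'.
Crash: settle_round, line 11, TypeError.
Call chain: main -> settle_round([-5, 11, 4, 10, 8, -4, -1, 9], 1) (called at line 18).
First divergence: position 2 — the shown line 'enter settle_round: 8 items against 1' should read 'enter settle_round: 8 items against -1'.
Intended log window:
  1: processing a batch of 8
  2: enter settle_round: 8 items against -1
  3: screen_input: 8 entries, threshold -1
Execution walk:
  screen_input([-5, 11, 4, 10, 8, -4, -1, 9], 1) -> None  [called from settle_round, line 9]
Origin of each log line:
  1 — main, line 17
  2 — settle_round, line 8
  3 — screen_input, line 2
  4 — settle_round, line 10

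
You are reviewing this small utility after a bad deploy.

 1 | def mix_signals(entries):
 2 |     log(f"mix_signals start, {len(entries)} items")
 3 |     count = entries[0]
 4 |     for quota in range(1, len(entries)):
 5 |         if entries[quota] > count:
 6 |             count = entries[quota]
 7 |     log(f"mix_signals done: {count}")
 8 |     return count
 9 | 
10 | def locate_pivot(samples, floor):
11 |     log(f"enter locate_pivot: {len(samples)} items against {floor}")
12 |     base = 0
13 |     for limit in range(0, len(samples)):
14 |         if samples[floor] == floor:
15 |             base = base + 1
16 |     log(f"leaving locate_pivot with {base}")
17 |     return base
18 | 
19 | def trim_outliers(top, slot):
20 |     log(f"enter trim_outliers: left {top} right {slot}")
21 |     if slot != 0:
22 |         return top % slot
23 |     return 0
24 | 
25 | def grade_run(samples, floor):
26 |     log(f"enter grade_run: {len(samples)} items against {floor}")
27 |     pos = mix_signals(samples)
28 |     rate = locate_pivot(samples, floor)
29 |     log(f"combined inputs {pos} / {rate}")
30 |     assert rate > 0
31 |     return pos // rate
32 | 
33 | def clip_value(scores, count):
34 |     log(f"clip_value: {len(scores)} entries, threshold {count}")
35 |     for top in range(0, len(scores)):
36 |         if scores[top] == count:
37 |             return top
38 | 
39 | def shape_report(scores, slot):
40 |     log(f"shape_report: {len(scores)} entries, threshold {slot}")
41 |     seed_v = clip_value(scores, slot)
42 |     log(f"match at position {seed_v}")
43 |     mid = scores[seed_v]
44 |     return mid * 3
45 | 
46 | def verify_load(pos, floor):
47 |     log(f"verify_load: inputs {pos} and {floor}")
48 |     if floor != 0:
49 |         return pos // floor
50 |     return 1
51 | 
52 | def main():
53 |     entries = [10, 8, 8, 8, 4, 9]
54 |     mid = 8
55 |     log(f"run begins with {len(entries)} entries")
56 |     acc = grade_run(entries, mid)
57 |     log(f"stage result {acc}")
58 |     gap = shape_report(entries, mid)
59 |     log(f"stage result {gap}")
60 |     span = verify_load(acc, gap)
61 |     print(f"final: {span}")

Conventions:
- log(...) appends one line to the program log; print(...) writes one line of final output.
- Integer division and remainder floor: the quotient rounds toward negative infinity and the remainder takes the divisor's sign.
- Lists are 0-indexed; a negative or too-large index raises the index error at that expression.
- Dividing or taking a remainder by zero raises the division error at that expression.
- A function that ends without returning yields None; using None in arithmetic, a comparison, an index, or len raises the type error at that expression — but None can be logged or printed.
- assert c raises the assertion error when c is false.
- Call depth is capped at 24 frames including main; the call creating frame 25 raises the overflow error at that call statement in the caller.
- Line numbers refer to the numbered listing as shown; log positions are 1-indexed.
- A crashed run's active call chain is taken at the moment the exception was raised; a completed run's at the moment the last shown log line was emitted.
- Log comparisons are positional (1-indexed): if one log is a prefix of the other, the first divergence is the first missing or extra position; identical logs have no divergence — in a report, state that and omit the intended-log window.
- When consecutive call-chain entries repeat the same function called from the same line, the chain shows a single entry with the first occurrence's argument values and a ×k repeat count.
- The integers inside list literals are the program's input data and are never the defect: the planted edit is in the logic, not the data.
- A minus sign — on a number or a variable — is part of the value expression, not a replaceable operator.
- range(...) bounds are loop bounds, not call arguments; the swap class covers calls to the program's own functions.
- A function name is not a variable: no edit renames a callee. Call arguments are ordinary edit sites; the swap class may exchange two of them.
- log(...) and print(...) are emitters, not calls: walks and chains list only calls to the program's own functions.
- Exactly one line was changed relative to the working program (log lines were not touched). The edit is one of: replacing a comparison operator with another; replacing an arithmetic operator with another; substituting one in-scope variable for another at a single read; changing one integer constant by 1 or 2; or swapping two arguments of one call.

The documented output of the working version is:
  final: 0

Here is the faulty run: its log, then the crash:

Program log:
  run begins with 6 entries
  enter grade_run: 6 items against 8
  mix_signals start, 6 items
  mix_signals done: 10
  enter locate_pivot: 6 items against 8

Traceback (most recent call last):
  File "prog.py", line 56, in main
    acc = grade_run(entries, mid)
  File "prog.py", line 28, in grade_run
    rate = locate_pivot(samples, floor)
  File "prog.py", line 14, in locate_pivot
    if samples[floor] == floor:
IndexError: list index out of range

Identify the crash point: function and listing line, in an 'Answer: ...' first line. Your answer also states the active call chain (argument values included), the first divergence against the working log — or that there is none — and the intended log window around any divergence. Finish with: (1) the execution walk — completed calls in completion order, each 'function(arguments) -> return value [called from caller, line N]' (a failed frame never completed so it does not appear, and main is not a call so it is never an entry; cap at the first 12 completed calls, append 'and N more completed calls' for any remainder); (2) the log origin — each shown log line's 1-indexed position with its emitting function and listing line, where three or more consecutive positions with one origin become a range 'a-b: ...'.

Answer: the error was raised in locate_pivot, line 14.
The tell: The log ends early — 5 lines, where the working version next logs 'leaving locate_pivot with 3'.
Call chain: main -> grade_run([10, 8, 8, 8, 4, 9], 8) (called at line 56) -> locate_pivot([10, 8, 8, 8, 4, 9], 8) (called at line 28).
First divergence: position 6 — after 5 matching lines the faulty run goes silent; intended next line 'leaving locate_pivot with 3'.
Intended log window:
  4: mix_signals done: 10
  5: enter locate_pivot: 6 items against 8
  6: leaving locate_pivot with 3
  7: combined inputs 10 / 3
Execution walk:
  mix_signals([10, 8, 8, 8, 4, 9]) -> 10  [called from grade_run, line 27]
Log line origins:
  1: logged in main at line 55
  2: logged in grade_run at line 26
  3: logged in mix_signals at line 2
  4: logged in mix_signals at line 7
  5: logged in locate_pivot at line 11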